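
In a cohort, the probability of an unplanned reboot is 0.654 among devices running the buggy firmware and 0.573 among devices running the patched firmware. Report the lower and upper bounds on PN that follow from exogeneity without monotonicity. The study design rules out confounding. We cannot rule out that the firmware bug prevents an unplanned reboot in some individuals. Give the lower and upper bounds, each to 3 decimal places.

Let p₁ = 0.654, p₀ = 0.573.
Under exogeneity alone the bounds on PN are max{0,(p₁−p₀)/p₁} ≤ PN ≤ min{1,(1−p₀)/p₁}.
  lower = (p₁ − p₀)/p₁ = 0.081 / 0.654 ≈ 0.1239
  upper = min{1, (1 − p₀)/p₁} = 0.427 / 0.654 ≈ 0.6529

0.124 ≤ PN ≤ 0.653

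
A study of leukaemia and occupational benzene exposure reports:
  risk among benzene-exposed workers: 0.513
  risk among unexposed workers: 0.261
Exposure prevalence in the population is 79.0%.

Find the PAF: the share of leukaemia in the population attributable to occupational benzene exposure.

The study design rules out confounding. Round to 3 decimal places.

PAF ≈ 0.433

Let p₁ = 0.513, p₀ = 0.261.
Overall risk P(Y=1) = π·p₁ + (1−π)·p₀ = 0.79×0.513 + 0.21×0.261 = 0.46008.
Under exogeneity, PAF = [P(Y=1) − p₀] / P(Y=1).
PAF = (0.46008 − 0.261) / 0.46008 ≈ 0.4327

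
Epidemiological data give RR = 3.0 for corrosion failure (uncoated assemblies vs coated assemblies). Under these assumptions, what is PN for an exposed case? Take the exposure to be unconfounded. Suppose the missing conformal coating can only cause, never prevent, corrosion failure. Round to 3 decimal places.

PN ≈ 0.667

Under exogeneity and monotonicity, PN = (RR − 1) / RR = 1 − 1/RR.
PN = (3.0 − 1) / 3.0 = 2 / 3.0 ≈ 0.6667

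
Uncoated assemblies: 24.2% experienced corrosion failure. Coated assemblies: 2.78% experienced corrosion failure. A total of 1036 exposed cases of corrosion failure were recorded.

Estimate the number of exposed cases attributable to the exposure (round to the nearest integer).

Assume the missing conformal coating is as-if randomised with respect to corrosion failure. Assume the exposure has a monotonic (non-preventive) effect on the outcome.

p₁ = 0.242, p₀ = 0.0278.
PN = (p₁ − p₀)/p₁ = (0.242 − 0.0278) / 0.242 ≈ 0.88512.
Attributable cases ≈ PN × (exposed cases) = 0.88512 × 1036 ≈ 916.99.

about 917 cases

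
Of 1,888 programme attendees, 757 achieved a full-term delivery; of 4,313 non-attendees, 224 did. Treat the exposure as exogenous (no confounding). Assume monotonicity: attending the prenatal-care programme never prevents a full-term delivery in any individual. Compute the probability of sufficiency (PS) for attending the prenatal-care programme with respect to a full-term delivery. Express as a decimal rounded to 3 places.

p₁ = P(outcome | exposed) = 757/1888 = 0.40095
p₀ = P(outcome | unexposed) = 224/4313 = 0.051936
Under exogeneity and monotonicity, PS = (p₁ − p₀) / (1 − p₀).
PS = (0.40095 − 0.051936) / (1 − 0.051936) = 0.34902 / 0.94806 ≈ 0.3681

PS ≈ 0.368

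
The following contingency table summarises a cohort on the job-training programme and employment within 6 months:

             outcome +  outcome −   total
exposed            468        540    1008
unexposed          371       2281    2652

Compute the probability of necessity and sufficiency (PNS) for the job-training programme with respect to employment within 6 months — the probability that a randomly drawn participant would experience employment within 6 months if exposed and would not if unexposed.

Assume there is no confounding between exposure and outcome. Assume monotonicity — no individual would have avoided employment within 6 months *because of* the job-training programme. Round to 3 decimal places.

p₁ = P(outcome | exposed) = 468/1008 = 0.46429
p₀ = P(outcome | unexposed) = 371/2652 = 0.13989
Under exogeneity and monotonicity, PNS = p₁ − p₀.
PNS = 0.46429 − 0.13989 = 0.32439

PNS ≈ 0.324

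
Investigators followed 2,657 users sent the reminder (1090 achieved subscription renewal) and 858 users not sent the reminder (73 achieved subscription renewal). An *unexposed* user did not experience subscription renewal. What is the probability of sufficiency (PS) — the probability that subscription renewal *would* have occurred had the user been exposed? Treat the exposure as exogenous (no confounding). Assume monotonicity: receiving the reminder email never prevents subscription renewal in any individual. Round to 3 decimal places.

PS ≈ 0.355

p₁ = P(outcome | exposed) = 1090/2657 = 0.41024
p₀ = P(outcome | unexposed) = 73/858 = 0.085082
Under exogeneity and monotonicity, PS = (p₁ − p₀) / (1 − p₀).
PS = (0.41024 − 0.085082) / (1 − 0.085082) = 0.32516 / 0.91492 ≈ 0.3554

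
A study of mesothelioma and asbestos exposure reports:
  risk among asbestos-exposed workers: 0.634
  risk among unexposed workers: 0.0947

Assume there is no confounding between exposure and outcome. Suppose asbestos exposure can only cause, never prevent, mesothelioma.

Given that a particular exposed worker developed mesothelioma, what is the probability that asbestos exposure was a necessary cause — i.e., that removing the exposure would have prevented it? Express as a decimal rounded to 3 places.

Let p₁ = 0.634, p₀ = 0.0947.
Under exogeneity and monotonicity, PN = (p₁ − p₀) / p₁.
PN = (0.634 − 0.0947) / 0.634 = 0.5393 / 0.634 ≈ 0.8506

PN ≈ 0.851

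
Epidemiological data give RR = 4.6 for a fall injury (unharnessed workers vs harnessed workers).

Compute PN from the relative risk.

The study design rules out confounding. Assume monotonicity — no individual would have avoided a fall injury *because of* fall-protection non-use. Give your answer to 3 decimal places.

Under exogeneity and monotonicity, PN = (RR − 1) / RR = 1 − 1/RR.
PN = (4.6 − 1) / 4.6 = 3.6 / 4.6 ≈ 0.7826

PN ≈ 0.783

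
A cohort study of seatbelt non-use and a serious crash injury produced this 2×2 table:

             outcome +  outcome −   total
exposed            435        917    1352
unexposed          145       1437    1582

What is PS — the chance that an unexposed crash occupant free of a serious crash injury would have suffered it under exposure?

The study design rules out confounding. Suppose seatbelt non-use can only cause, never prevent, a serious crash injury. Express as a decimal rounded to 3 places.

PS ≈ 0.253

p₁ = P(outcome | exposed) = 435/1352 = 0.32175
p₀ = P(outcome | unexposed) = 145/1582 = 0.091656
Under exogeneity and monotonicity, PS = (p₁ − p₀)/(1 − p₀).
PS = (0.32175 − 0.091656) / 0.90834 ≈ 0.2533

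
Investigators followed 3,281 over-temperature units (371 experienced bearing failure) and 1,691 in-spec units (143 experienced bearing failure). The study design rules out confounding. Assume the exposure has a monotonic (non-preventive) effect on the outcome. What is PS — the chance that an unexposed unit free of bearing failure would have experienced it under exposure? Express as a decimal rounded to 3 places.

PS ≈ 0.031

p₁ = P(outcome | exposed) = 371/3281 = 0.11308
p₀ = P(outcome | unexposed) = 143/1691 = 0.084565
Under exogeneity and monotonicity, PS = (p₁ − p₀) / (1 − p₀).
PS = (0.11308 − 0.084565) / (1 − 0.084565) = 0.02851 / 0.91543 ≈ 0.0311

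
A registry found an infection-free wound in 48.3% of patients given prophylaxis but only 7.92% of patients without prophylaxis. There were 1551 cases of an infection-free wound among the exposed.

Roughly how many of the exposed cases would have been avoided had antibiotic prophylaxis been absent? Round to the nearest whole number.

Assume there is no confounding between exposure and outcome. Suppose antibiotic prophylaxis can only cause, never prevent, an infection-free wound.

about 1297 cases

p₁ = 0.483, p₀ = 0.0792.
PN = (p₁ − p₀)/p₁ = (0.483 − 0.0792) / 0.483 ≈ 0.83602.
Attributable cases ≈ PN × (exposed cases) = 0.83602 × 1551 ≈ 1296.67.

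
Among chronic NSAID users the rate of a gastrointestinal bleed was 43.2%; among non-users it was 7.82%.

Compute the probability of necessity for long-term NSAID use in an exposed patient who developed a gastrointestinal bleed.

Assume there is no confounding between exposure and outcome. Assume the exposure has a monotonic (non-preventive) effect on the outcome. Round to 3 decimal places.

PN ≈ 0.819

p₁ = 0.432, p₀ = 0.0782.
Under exogeneity and monotonicity, PN = (p₁ − p₀) / p₁.
PN = (0.432 − 0.0782) / 0.432 = 0.3538 / 0.432 ≈ 0.8190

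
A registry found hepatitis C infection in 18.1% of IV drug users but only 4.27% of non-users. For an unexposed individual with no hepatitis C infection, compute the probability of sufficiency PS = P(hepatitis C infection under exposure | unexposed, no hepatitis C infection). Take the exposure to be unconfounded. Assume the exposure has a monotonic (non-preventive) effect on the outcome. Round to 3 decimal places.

p₁ = 0.181, p₀ = 0.0427.
Under exogeneity and monotonicity, PS = (p₁ − p₀) / (1 − p₀).
PS = (0.181 − 0.0427) / (1 − 0.0427) = 0.1383 / 0.9573 ≈ 0.1445

PS ≈ 0.144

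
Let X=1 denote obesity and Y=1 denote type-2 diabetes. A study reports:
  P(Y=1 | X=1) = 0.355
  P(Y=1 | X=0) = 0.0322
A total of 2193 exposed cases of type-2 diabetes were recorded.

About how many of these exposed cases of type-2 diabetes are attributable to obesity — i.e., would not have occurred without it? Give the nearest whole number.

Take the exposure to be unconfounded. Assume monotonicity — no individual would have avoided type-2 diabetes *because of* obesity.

Let p₁ = 0.355, p₀ = 0.0322.
PN = (p₁ − p₀)/p₁ = (0.355 − 0.0322) / 0.355 ≈ 0.90930.
Attributable cases ≈ PN × (exposed cases) = 0.90930 × 2193 ≈ 1994.09.

about 1994 cases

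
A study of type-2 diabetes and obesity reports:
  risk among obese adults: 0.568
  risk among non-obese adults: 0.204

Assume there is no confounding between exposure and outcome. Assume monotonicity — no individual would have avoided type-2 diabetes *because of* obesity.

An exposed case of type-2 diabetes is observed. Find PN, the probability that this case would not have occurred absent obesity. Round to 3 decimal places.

PN ≈ 0.641

Let p₁ = 0.568, p₀ = 0.204.
Under exogeneity and monotonicity, PN = (p₁ − p₀) / p₁.
PN = (0.568 − 0.204) / 0.568 = 0.364 / 0.568 ≈ 0.6408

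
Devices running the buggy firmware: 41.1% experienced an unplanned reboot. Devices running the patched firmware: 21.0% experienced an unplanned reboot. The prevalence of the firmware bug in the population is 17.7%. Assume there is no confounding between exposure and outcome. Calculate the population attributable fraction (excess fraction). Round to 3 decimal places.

PAF ≈ 0.145

p₁ = 0.411, p₀ = 0.21.
Overall risk P(Y=1) = π·p₁ + (1−π)·p₀ = 0.177×0.411 + 0.823×0.21 = 0.24558.
Under exogeneity, PAF = [P(Y=1) − p₀] / P(Y=1).
PAF = (0.24558 − 0.21) / 0.24558 ≈ 0.1449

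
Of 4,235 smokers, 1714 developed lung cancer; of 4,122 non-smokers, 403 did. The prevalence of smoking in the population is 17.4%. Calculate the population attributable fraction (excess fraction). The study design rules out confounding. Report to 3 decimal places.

p₁ = P(outcome | exposed) = 1714/4235 = 0.40472
p₀ = P(outcome | unexposed) = 403/4122 = 0.097768
Overall risk P(Y=1) = π·p₁ + (1−π)·p₀ = 0.174×0.40472 + 0.826×0.097768 = 0.15118.
Under exogeneity, PAF = [P(Y=1) − p₀] / P(Y=1).
PAF = (0.15118 − 0.097768) / 0.15118 ≈ 0.3533

PAF ≈ 0.353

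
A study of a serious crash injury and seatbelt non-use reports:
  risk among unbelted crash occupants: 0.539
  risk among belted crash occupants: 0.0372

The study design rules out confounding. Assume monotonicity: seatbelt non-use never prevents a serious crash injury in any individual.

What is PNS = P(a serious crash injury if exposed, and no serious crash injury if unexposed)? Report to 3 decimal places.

PNS ≈ 0.502

Let p₁ = 0.539, p₀ = 0.0372.
Under exogeneity and monotonicity, PNS = p₁ − p₀.
PNS = 0.539 − 0.0372 = 0.5018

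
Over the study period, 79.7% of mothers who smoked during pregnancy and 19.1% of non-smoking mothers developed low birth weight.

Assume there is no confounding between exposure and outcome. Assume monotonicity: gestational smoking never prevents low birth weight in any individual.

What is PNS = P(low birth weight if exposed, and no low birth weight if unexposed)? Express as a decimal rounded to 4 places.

p₁ = 0.797, p₀ = 0.191.
Under exogeneity and monotonicity, PNS = p₁ − p₀.
PNS = 0.797 − 0.191 = 0.606

PNS ≈ 0.6060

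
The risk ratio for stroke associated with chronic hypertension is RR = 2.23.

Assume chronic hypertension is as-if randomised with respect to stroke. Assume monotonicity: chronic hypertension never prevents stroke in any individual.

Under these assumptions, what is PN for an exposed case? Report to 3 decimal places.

PN ≈ 0.552

Under exogeneity and monotonicity, PN = (RR − 1) / RR = 1 − 1/RR.
PN = (2.23 − 1) / 2.23 = 1.23 / 2.23 ≈ 0.5516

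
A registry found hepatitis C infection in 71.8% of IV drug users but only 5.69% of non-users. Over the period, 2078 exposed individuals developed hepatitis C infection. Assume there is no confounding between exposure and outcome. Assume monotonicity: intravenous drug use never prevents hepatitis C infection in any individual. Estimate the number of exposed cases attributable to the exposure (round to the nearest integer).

about 1913 cases

p₁ = 0.718, p₀ = 0.0569.
PN = (p₁ − p₀)/p₁ = (0.718 − 0.0569) / 0.718 ≈ 0.92075.
Attributable cases ≈ PN × (exposed cases) = 0.92075 × 2078 ≈ 1913.32.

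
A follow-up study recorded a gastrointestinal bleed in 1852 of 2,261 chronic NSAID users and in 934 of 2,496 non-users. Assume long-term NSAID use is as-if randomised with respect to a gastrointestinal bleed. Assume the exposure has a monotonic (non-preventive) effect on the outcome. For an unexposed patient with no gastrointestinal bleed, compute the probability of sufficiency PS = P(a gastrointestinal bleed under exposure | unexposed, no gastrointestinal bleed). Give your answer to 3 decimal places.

p₁ = P(outcome | exposed) = 1852/2261 = 0.81911
p₀ = P(outcome | unexposed) = 934/2496 = 0.3742
Under exogeneity and monotonicity, PS = (p₁ − p₀) / (1 − p₀).
PS = (0.81911 − 0.3742) / (1 − 0.3742) = 0.44491 / 0.6258 ≈ 0.7109

PS ≈ 0.711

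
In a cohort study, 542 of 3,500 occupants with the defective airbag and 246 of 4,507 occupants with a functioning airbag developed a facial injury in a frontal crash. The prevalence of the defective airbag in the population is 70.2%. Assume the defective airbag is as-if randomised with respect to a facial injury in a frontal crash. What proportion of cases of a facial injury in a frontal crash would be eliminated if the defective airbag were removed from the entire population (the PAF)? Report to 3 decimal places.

PAF ≈ 0.563

p₁ = P(outcome | exposed) = 542/3500 = 0.15486
p₀ = P(outcome | unexposed) = 246/4507 = 0.054582
Overall risk P(Y=1) = π·p₁ + (1−π)·p₀ = 0.702×0.15486 + 0.298×0.054582 = 0.12498.
Under exogeneity, PAF = [P(Y=1) − p₀] / P(Y=1).
PAF = (0.12498 − 0.054582) / 0.12498 ≈ 0.5633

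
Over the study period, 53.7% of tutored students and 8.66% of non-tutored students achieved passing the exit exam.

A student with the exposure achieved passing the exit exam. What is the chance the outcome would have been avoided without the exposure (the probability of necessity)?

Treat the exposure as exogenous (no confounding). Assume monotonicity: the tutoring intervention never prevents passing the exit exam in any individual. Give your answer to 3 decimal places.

PN ≈ 0.839

p₁ = 0.537, p₀ = 0.0866.
Under exogeneity and monotonicity, PN = (p₁ − p₀) / p₁.
PN = (0.537 − 0.0866) / 0.537 = 0.4504 / 0.537 ≈ 0.8387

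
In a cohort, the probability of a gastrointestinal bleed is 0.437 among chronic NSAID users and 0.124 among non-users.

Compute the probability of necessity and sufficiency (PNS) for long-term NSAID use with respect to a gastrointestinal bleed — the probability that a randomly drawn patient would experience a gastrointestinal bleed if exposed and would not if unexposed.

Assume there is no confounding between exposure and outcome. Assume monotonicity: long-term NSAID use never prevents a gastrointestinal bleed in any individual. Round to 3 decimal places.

Let p₁ = 0.437, p₀ = 0.124.
Under exogeneity and monotonicity, PNS = p₁ − p₀.
PNS = 0.437 − 0.124 = 0.313

PNS ≈ 0.313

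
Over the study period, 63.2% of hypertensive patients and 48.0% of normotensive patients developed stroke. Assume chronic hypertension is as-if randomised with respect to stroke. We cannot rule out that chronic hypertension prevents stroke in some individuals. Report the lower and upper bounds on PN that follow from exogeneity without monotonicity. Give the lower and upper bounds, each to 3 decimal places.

p₁ = 0.632, p₀ = 0.48.
Under exogeneity alone the bounds on PN are max{0,(p₁−p₀)/p₁} ≤ PN ≤ min{1,(1−p₀)/p₁}.
  lower = (p₁ − p₀)/p₁ = 0.152 / 0.632 ≈ 0.2405
  upper = min{1, (1 − p₀)/p₁} = 0.52 / 0.632 ≈ 0.8228

0.241 ≤ PN ≤ 0.823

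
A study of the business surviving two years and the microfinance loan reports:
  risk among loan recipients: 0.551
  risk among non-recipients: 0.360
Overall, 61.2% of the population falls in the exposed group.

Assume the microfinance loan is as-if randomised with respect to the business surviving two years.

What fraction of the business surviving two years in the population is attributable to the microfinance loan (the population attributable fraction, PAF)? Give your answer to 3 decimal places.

Let p₁ = 0.551, p₀ = 0.36.
Overall risk P(Y=1) = π·p₁ + (1−π)·p₀ = 0.612×0.551 + 0.388×0.36 = 0.47689.
Under exogeneity, PAF = [P(Y=1) − p₀] / P(Y=1).
PAF = (0.47689 − 0.36) / 0.47689 ≈ 0.2451

PAF ≈ 0.245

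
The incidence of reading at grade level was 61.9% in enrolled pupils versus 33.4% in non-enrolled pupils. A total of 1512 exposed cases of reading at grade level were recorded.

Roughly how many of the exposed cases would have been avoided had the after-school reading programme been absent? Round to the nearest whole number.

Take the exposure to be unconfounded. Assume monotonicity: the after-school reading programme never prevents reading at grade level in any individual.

p₁ = 0.619, p₀ = 0.334.
PN = (p₁ − p₀)/p₁ = (0.619 − 0.334) / 0.619 ≈ 0.46042.
Attributable cases ≈ PN × (exposed cases) = 0.46042 × 1512 ≈ 696.16.

about 696 cases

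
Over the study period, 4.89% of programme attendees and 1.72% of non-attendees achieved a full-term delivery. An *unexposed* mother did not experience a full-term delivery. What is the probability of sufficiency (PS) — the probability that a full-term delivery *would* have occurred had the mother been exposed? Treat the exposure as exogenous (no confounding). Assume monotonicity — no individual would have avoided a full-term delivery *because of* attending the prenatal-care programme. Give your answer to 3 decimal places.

PS ≈ 0.032

p₁ = 0.0489, p₀ = 0.0172.
Under exogeneity and monotonicity, PS = (p₁ − p₀) / (1 − p₀).
PS = (0.0489 − 0.0172) / (1 − 0.0172) = 0.0317 / 0.9828 ≈ 0.0323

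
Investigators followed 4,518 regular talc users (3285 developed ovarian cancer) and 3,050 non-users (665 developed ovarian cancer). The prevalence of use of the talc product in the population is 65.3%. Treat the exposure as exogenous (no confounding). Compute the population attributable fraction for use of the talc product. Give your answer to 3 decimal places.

p₁ = P(outcome | exposed) = 3285/4518 = 0.72709
p₀ = P(outcome | unexposed) = 665/3050 = 0.21803
Overall risk P(Y=1) = π·p₁ + (1−π)·p₀ = 0.653×0.72709 + 0.347×0.21803 = 0.55045.
Under exogeneity, PAF = [P(Y=1) − p₀] / P(Y=1).
PAF = (0.55045 − 0.21803) / 0.55045 ≈ 0.6039

PAF ≈ 0.604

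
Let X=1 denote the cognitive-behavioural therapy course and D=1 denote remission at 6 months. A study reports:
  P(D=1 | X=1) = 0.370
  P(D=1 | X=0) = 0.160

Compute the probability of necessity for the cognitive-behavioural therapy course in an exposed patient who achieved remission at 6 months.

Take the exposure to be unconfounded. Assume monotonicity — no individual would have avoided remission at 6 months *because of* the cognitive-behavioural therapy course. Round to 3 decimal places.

Let p₁ = 0.37, p₀ = 0.16.
Under exogeneity and monotonicity, PN = (p₁ − p₀) / p₁.
PN = (0.37 − 0.16) / 0.37 = 0.21 / 0.37 ≈ 0.5676

PN ≈ 0.568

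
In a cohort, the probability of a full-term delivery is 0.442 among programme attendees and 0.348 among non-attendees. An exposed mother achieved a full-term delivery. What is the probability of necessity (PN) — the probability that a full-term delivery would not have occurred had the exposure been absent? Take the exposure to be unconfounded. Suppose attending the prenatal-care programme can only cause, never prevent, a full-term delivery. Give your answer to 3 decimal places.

Let p₁ = 0.442, p₀ = 0.348.
Under exogeneity and monotonicity, PN = (p₁ − p₀) / p₁.
PN = (0.442 − 0.348) / 0.442 = 0.094 / 0.442 ≈ 0.2127

PN ≈ 0.213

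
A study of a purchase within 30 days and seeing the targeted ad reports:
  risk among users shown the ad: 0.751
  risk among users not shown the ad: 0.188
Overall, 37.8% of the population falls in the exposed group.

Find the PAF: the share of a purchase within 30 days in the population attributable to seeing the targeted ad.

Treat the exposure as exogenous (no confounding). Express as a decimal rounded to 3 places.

Let p₁ = 0.751, p₀ = 0.188.
Overall risk P(Y=1) = π·p₁ + (1−π)·p₀ = 0.378×0.751 + 0.622×0.188 = 0.40081.
Under exogeneity, PAF = [P(Y=1) − p₀] / P(Y=1).
PAF = (0.40081 − 0.188) / 0.40081 ≈ 0.5310

PAF ≈ 0.531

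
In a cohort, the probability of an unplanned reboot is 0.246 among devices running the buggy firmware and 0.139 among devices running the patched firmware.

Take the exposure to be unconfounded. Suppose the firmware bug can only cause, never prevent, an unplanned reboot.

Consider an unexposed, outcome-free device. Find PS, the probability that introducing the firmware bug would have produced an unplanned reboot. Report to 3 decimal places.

PS ≈ 0.124

Let p₁ = 0.246, p₀ = 0.139.
Under exogeneity and monotonicity, PS = (p₁ − p₀) / (1 − p₀).
PS = (0.246 − 0.139) / (1 − 0.139) = 0.107 / 0.861 ≈ 0.1243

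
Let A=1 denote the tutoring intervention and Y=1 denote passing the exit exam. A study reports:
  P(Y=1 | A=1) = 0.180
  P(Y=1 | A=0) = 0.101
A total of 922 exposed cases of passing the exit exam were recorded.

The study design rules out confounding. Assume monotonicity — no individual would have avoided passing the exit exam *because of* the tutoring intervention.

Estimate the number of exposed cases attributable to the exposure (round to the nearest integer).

about 405 cases

Let p₁ = 0.18, p₀ = 0.101.
PN = (p₁ − p₀)/p₁ = (0.18 − 0.101) / 0.18 ≈ 0.43889.
Attributable cases ≈ PN × (exposed cases) = 0.43889 × 922 ≈ 404.66.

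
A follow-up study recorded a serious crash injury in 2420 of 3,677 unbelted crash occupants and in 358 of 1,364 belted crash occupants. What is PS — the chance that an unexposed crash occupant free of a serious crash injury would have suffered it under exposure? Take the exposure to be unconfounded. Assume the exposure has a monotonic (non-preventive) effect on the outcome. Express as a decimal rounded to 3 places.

p₁ = P(outcome | exposed) = 2420/3677 = 0.65815
p₀ = P(outcome | unexposed) = 358/1364 = 0.26246
Under exogeneity and monotonicity, PS = (p₁ − p₀) / (1 − p₀).
PS = (0.65815 − 0.26246) / (1 − 0.26246) = 0.39568 / 0.73754 ≈ 0.5365

PS ≈ 0.536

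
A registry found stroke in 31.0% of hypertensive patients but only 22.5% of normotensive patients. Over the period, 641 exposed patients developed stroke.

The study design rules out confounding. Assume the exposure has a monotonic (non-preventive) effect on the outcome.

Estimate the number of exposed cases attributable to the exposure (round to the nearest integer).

p₁ = 0.31, p₀ = 0.225.
PN = (p₁ − p₀)/p₁ = (0.31 − 0.225) / 0.31 ≈ 0.27419.
Attributable cases ≈ PN × (exposed cases) = 0.27419 × 641 ≈ 175.76.

about 176 cases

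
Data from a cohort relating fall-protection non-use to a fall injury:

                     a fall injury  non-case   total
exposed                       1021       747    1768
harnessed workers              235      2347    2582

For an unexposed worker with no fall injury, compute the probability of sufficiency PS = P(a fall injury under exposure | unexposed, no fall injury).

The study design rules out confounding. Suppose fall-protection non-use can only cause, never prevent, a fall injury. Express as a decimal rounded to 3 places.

p₁ = P(outcome | exposed) = 1021/1768 = 0.57749
p₀ = P(outcome | unexposed) = 235/2582 = 0.091015
Under exogeneity and monotonicity, PS = (p₁ − p₀) / (1 − p₀).
PS = (0.57749 − 0.091015) / (1 − 0.091015) = 0.48647 / 0.90899 ≈ 0.5352

PS ≈ 0.535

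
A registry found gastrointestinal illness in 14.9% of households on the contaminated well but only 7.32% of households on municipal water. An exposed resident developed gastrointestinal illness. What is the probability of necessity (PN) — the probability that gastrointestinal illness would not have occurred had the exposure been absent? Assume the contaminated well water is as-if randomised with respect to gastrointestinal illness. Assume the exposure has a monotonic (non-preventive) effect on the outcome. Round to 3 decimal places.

PN ≈ 0.509

p₁ = 0.149, p₀ = 0.0732.
Under exogeneity and monotonicity, PN = (p₁ − p₀) / p₁.
PN = (0.149 − 0.0732) / 0.149 = 0.0758 / 0.149 ≈ 0.5087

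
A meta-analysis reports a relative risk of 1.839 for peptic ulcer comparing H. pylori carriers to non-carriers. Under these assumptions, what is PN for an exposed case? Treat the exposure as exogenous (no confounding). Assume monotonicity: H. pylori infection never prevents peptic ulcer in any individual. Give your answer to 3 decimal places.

Under exogeneity and monotonicity, PN = (RR − 1) / RR = 1 − 1/RR.
PN = (1.839 − 1) / 1.839 = 0.839 / 1.839 ≈ 0.4562

PN ≈ 0.456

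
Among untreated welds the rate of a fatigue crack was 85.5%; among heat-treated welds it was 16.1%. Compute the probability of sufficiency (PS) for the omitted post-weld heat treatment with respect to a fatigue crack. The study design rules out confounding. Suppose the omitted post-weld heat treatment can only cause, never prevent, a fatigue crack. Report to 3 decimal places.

PS ≈ 0.827

p₁ = 0.855, p₀ = 0.161.
Under exogeneity and monotonicity, PS = (p₁ − p₀) / (1 − p₀).
PS = (0.855 − 0.161) / (1 − 0.161) = 0.694 / 0.839 ≈ 0.8272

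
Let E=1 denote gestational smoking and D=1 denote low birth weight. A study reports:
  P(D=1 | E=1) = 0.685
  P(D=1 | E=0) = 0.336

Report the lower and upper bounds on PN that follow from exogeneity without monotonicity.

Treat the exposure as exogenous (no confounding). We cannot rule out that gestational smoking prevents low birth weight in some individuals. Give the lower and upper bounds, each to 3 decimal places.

0.509 ≤ PN ≤ 0.969

Let p₁ = 0.685, p₀ = 0.336.
Under exogeneity alone the bounds on PN are max{0,(p₁−p₀)/p₁} ≤ PN ≤ min{1,(1−p₀)/p₁}.
  lower = (p₁ − p₀)/p₁ = 0.349 / 0.685 ≈ 0.5095
  upper = min{1, (1 − p₀)/p₁} = 0.664 / 0.685 ≈ 0.9693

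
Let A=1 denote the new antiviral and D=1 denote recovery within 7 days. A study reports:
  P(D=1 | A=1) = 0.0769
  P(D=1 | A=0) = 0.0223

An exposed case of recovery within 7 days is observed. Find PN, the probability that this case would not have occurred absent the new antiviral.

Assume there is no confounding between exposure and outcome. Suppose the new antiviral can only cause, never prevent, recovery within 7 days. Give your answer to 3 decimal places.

Let p₁ = 0.0769, p₀ = 0.0223.
Under exogeneity and monotonicity, PN = (p₁ − p₀) / p₁.
PN = (0.0769 − 0.0223) / 0.0769 = 0.0546 / 0.0769 ≈ 0.7100

PN ≈ 0.710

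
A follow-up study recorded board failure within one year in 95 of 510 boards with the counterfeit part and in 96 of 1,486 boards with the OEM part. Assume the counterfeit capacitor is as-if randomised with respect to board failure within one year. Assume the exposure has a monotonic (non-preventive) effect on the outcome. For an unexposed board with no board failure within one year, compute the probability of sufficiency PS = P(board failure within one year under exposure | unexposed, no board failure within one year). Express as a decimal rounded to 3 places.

p₁ = P(outcome | exposed) = 95/510 = 0.18627
p₀ = P(outcome | unexposed) = 96/1486 = 0.064603
Under exogeneity and monotonicity, PS = (p₁ − p₀) / (1 − p₀).
PS = (0.18627 − 0.064603) / (1 − 0.064603) = 0.12167 / 0.9354 ≈ 0.1301

PS ≈ 0.130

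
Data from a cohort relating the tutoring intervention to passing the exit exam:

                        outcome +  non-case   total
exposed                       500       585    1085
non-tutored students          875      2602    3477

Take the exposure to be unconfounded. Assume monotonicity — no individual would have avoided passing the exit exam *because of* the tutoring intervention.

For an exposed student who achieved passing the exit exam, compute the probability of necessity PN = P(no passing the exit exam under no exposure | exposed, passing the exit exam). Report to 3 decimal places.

p₁ = P(outcome | exposed) = 500/1085 = 0.46083
p₀ = P(outcome | unexposed) = 875/3477 = 0.25165
Under exogeneity and monotonicity, PN = (p₁ − p₀) / p₁.
PN = (0.46083 − 0.25165) / 0.46083 = 0.20918 / 0.46083 ≈ 0.4539

PN ≈ 0.454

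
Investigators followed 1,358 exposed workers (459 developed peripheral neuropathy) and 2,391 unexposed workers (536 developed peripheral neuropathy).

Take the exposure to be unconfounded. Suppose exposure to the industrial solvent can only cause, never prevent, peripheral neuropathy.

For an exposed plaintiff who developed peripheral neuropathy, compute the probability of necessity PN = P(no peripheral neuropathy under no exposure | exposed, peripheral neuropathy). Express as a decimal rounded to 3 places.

PN ≈ 0.337

p₁ = P(outcome | exposed) = 459/1358 = 0.338
p₀ = P(outcome | unexposed) = 536/2391 = 0.22417
Under exogeneity and monotonicity, PN = (p₁ − p₀) / p₁.
PN = (0.338 − 0.22417) / 0.338 = 0.11382 / 0.338 ≈ 0.3368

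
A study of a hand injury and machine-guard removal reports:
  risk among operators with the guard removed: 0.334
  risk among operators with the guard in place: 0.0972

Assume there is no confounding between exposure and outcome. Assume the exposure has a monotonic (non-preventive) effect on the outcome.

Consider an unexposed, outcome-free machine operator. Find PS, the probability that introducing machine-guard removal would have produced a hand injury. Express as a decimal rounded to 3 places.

PS ≈ 0.262

Let p₁ = 0.334, p₀ = 0.0972.
Under exogeneity and monotonicity, PS = (p₁ − p₀) / (1 − p₀).
PS = (0.334 − 0.0972) / (1 − 0.0972) = 0.2368 / 0.9028 ≈ 0.2623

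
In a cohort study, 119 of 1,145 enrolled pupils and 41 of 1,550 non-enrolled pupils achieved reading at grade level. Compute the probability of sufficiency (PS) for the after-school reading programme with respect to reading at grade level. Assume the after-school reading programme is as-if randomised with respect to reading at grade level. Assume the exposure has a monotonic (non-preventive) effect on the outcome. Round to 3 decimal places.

p₁ = P(outcome | exposed) = 119/1145 = 0.10393
p₀ = P(outcome | unexposed) = 41/1550 = 0.026452
Under exogeneity and monotonicity, PS = (p₁ − p₀) / (1 − p₀).
PS = (0.10393 − 0.026452) / (1 − 0.026452) = 0.077479 / 0.97355 ≈ 0.0796

PS ≈ 0.080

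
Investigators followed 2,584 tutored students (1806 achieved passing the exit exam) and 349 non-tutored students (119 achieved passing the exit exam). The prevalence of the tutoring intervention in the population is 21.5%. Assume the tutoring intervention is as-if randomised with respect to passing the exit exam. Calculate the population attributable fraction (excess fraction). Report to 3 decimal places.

PAF ≈ 0.184

p₁ = P(outcome | exposed) = 1806/2584 = 0.69892
p₀ = P(outcome | unexposed) = 119/349 = 0.34097
Overall risk P(Y=1) = π·p₁ + (1−π)·p₀ = 0.215×0.69892 + 0.785×0.34097 = 0.41793.
Under exogeneity, PAF = [P(Y=1) − p₀] / P(Y=1).
PAF = (0.41793 − 0.34097) / 0.41793 ≈ 0.1841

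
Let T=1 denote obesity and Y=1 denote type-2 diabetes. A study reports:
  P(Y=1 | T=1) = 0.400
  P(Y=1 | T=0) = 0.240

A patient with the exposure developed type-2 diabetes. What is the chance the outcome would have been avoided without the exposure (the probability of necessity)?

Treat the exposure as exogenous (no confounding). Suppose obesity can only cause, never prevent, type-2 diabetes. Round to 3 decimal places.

Let p₁ = 0.4, p₀ = 0.24.
Under exogeneity and monotonicity, PN = (p₁ − p₀) / p₁.
PN = (0.4 − 0.24) / 0.4 = 0.16 / 0.4 ≈ 0.4000

PN ≈ 0.400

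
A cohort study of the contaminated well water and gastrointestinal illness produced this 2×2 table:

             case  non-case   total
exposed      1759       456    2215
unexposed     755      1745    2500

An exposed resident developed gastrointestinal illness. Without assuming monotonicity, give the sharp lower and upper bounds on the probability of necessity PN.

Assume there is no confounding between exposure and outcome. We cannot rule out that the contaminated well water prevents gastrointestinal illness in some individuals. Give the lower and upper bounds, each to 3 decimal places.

0.620 ≤ PN ≤ 0.879

p₁ = P(outcome | exposed) = 1759/2215 = 0.79413
p₀ = P(outcome | unexposed) = 755/2500 = 0.302
Under exogeneity alone the bounds on PN are max{0,(p₁−p₀)/p₁} ≤ PN ≤ min{1,(1−p₀)/p₁}.
  lower = (p₁ − p₀)/p₁ = 0.49213 / 0.79413 ≈ 0.6197
  upper = min{1, (1 − p₀)/p₁} = 0.698 / 0.79413 ≈ 0.8789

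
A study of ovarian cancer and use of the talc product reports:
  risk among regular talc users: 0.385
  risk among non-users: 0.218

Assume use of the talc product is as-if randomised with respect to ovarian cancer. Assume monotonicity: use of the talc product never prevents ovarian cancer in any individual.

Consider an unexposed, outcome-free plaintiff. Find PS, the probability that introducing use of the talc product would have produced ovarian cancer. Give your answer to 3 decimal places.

PS ≈ 0.214

Let p₁ = 0.385, p₀ = 0.218.
Under exogeneity and monotonicity, PS = (p₁ − p₀) / (1 − p₀).
PS = (0.385 − 0.218) / (1 − 0.218) = 0.167 / 0.782 ≈ 0.2136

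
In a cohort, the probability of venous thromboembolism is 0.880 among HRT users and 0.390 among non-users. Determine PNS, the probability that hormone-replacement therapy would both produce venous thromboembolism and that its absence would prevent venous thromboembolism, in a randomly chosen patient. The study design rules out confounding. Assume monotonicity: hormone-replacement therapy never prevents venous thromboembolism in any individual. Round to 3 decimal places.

PNS ≈ 0.490

Let p₁ = 0.88, p₀ = 0.39.
Under exogeneity and monotonicity, PNS = p₁ − p₀.
PNS = 0.88 − 0.39 = 0.49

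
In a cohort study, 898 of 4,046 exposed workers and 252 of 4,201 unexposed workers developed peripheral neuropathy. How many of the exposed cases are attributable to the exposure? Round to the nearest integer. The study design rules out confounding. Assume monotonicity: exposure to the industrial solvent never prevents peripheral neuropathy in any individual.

about 655 cases

p₁ = P(outcome | exposed) = 898/4046 = 0.22195
p₀ = P(outcome | unexposed) = 252/4201 = 0.059986
PN = (p₁ − p₀)/p₁ = (0.22195 − 0.059986) / 0.22195 ≈ 0.72973.
Attributable cases ≈ PN × (exposed cases) = 0.72973 × 898 ≈ 655.30.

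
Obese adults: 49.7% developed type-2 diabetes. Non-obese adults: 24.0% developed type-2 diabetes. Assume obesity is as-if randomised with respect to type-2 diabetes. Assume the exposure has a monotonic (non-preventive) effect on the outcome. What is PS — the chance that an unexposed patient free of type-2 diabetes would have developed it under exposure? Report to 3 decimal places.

p₁ = 0.497, p₀ = 0.24.
Under exogeneity and monotonicity, PS = (p₁ − p₀) / (1 − p₀).
PS = (0.497 − 0.24) / (1 − 0.24) = 0.257 / 0.76 ≈ 0.3382

PS ≈ 0.338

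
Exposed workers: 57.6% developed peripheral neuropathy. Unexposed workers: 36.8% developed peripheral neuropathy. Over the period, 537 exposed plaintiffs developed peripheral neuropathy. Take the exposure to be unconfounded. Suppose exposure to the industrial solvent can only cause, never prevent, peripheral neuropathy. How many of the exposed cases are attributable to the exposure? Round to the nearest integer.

about 194 cases

p₁ = 0.576, p₀ = 0.368.
PN = (p₁ − p₀)/p₁ = (0.576 − 0.368) / 0.576 ≈ 0.36111.
Attributable cases ≈ PN × (exposed cases) = 0.36111 × 537 ≈ 193.92.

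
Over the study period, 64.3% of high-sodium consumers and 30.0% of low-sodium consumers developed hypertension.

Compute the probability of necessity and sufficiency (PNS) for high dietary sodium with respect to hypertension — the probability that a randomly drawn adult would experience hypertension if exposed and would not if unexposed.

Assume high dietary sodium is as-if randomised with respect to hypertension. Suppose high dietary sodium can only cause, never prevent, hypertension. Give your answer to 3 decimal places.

p₁ = 0.643, p₀ = 0.3.
Under exogeneity and monotonicity, PNS = p₁ − p₀.
PNS = 0.643 − 0.3 = 0.343

PNS ≈ 0.343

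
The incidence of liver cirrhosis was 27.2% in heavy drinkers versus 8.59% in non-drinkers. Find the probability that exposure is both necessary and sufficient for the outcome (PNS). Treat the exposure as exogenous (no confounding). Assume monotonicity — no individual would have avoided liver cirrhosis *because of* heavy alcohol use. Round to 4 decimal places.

PNS ≈ 0.1861

p₁ = 0.272, p₀ = 0.0859.
Under exogeneity and monotonicity, PNS = p₁ − p₀.
PNS = 0.272 − 0.0859 = 0.1861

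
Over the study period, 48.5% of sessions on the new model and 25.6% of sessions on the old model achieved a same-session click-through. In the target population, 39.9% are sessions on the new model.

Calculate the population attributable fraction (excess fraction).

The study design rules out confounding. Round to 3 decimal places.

p₁ = 0.485, p₀ = 0.256.
Overall risk P(Y=1) = π·p₁ + (1−π)·p₀ = 0.399×0.485 + 0.601×0.256 = 0.34737.
Under exogeneity, PAF = [P(Y=1) − p₀] / P(Y=1).
PAF = (0.34737 − 0.256) / 0.34737 ≈ 0.2630

PAF ≈ 0.263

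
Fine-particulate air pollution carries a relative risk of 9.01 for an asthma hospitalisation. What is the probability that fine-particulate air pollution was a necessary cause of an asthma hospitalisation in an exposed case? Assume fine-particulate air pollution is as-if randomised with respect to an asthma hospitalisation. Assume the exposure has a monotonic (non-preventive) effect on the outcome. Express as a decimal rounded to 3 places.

Under exogeneity and monotonicity, PN = (RR − 1) / RR = 1 − 1/RR.
PN = (9.01 − 1) / 9.01 = 8.01 / 9.01 ≈ 0.8890

PN ≈ 0.889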